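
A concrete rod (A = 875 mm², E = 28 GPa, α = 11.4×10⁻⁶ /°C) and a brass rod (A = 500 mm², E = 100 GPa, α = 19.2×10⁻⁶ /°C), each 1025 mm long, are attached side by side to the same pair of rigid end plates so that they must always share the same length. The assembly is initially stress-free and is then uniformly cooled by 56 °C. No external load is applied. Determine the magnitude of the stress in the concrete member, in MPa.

Both members must finish at the same length. With the larger α, the brass tends to over-contract; the plates restrain it, putting the brass in tension and the concrete in compression. With no external load the two internal forces are equal and opposite, magnitude P.
Setting the final lengths equal and cancelling L: (α₁ − α₂)ΔT = P/(A₁E₁) + P/(A₂E₂).
|α₁ − α₂|·ΔT = 7.8×10⁻⁶ × 56 = 0.0004368.
1/(A₁E₁) + 1/(A₂E₂) = 1/(875×28×10³) + 1/(500×100×10³) = 6.082×10⁻⁸ N⁻¹.
P = 0.0004368 / 6.082×10⁻⁸ = 7182 N = 7.182 kN.
σ_{concrete} = P/A₁ = 7182/875 = 8.208 MPa, compressive.

σ ≈ 8.21 MPa (compressive)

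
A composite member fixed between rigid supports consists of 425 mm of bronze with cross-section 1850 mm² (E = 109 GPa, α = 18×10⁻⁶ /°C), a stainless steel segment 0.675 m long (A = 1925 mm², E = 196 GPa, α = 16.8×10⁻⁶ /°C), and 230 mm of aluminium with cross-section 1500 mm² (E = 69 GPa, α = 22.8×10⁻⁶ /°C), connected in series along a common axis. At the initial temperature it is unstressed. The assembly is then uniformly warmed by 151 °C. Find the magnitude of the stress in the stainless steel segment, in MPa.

σ ≈ 311 MPa (compressive)

If the supports were absent, the total length change would be Σ αᵢΔT Lᵢ = 18×10⁻⁶×151×425 + 16.8×10⁻⁶×151×675 + 22.8×10⁻⁶×151×230 = 3.659 mm.
The rigid supports impose zero overall length change; the single axial force P common to all segments must satisfy P Σ Lᵢ/(AᵢEᵢ) = δ_free.
Σ Lᵢ/(AᵢEᵢ) = 425/(1850×109×10³) + 675/(1925×196×10³) + 230/(1500×69×10³) = 6.119×10⁻⁶ mm/N.
So P = 3.659 / 6.119×10⁻⁶ = 598 kN, compressive.
σ_{stainless steel} = P / A = 598000 / 1925 = 310.7 MPa.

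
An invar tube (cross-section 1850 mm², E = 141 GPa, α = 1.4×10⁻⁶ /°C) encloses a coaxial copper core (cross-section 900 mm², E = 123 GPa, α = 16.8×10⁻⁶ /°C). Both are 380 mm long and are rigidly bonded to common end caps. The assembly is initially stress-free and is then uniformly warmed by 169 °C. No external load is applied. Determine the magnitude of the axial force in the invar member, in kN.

P ≈ 202 kN (tensile in the invar)

Both members must finish at the same length. With the larger α, the copper tends to over-expand; the plates restrain it, putting the copper in compression and the invar in tension. With no external load the two internal forces are equal and opposite, magnitude P.
Compatibility of the two members (thermal + elastic change equal): (α₁ − α₂)ΔT = P·[1/(A₁E₁) + 1/(A₂E₂)].
|α₁ − α₂|·ΔT = 15.4×10⁻⁶ × 169 = 0.002603.
1/(A₁E₁) + 1/(A₂E₂) = 1/(1850×141×10³) + 1/(900×123×10³) = 1.287×10⁻⁸ N⁻¹.
P = 0.002603 / 1.287×10⁻⁸ = 202300 N = 202.3 kN.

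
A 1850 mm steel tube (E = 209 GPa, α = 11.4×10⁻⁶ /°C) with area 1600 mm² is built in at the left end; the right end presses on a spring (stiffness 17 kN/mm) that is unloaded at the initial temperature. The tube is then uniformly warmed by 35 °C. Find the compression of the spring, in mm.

δ ≈ 0.675 mm

Free thermal expansion: δ_free = αΔT L = 11.4×10⁻⁶ × 35 × 1850 = 0.7381 mm.
With a force P in the spring, the elastic change of the tube is PL/(AE) and that of the spring is P/k; compatibility requires their sum to equal δ_free.
P [ L/(AE) + 1/k ] = δ_free → P [ 1850/(1600×209×10³) + 1/(17×10³) ] = 0.7381.
P = 0.7381 / 6.436×10⁻⁵ = 11470 N.
Spring compression = P/k = 11470/(17×10³) = 0.6747 mm.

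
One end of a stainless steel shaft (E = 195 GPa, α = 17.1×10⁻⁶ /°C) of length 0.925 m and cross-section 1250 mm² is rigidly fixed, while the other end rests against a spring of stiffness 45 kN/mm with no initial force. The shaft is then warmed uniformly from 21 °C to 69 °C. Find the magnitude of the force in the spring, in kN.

Free thermal expansion: δ_free = αΔT L = 17.1×10⁻⁶ × 48 × 925 = 0.7592 mm.
With a force P in the spring, the elastic change of the shaft is PL/(AE) and that of the spring is P/k; compatibility requires their sum to equal δ_free.
P [ L/(AE) + 1/k ] = δ_free → P [ 925/(1250×195×10³) + 1/(45×10³) ] = 0.7592.
P = 0.7592 / 2.602×10⁻⁵ = 29180 N.

P ≈ 29.2 kN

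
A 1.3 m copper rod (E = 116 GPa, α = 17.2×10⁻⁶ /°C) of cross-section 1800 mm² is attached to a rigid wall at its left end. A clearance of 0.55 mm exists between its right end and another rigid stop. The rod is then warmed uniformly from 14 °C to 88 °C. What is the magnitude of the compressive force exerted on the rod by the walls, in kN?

P ≈ 177 kN

Unrestrained expansion: δ_free = αΔT L = 17.2×10⁻⁶ × 74 × 1300 = 1.655 mm.
This exceeds the 0.55 mm gap, so the wall pushes back. The portion of expansion that must be recovered elastically is δ_free − gap = 1.655 − 0.55 = 1.105 mm.
That suppressed elongation corresponds to σ = E·Δ/L = 116×10³ × 1.105/1300 = 98.57 MPa.
Force on the wall = σA = 98.57 × 1800 mm² = 177.4 kN.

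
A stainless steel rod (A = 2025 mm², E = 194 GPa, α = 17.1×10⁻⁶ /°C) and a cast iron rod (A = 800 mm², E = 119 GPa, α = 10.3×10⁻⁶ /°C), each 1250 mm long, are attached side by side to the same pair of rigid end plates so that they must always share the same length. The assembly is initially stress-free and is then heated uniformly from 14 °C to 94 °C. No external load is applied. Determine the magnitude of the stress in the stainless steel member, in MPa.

Both members must finish at the same length. With the larger α, the stainless steel tends to over-expand; the plates restrain it, putting the stainless steel in compression and the cast iron in tension. With no external load the two internal forces are equal and opposite, magnitude P.
Setting the final lengths equal and cancelling L: (α₁ − α₂)ΔT = P/(A₁E₁) + P/(A₂E₂).
|α₁ − α₂|·ΔT = 6.8×10⁻⁶ × 80 = 0.000544.
1/(A₁E₁) + 1/(A₂E₂) = 1/(2025×194×10³) + 1/(800×119×10³) = 1.305×10⁻⁸ N⁻¹.
P = 0.000544 / 1.305×10⁻⁸ = 41690 N = 41.69 kN.
σ_{stainless steel} = P/A₁ = 41690/2025 = 20.59 MPa, compressive.

σ ≈ 20.6 MPa (compressive)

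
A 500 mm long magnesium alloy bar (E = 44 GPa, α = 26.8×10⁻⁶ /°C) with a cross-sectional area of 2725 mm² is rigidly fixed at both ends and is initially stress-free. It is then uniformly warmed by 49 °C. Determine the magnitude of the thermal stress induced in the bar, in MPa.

σ ≈ 57.8 MPa (compressive)

The supports are rigid, so the total axial strain is zero. The restrained thermal strain is ε = αΔT = 26.8×10⁻⁶ × 49 = 1313.2×10⁻⁶.
Hence σ = E·αΔT = 44×10³ × 1313.2×10⁻⁶ = 57.78 MPa, compressive.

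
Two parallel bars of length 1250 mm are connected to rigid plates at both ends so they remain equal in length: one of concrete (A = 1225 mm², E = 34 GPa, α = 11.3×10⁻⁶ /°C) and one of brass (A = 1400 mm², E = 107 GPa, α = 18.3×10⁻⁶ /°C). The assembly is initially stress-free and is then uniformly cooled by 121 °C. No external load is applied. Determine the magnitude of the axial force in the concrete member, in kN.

The brass has the larger α, so on cooling it would change length more than the concrete if both were free. The rigid plates force a common final length, so the brass is put into tension and the concrete into compression, with equal and opposite forces P (no external load).
Setting the final lengths equal and cancelling L: (α₁ − α₂)ΔT = P/(A₁E₁) + P/(A₂E₂).
|α₁ − α₂|·ΔT = 7×10⁻⁶ × 121 = 0.000847.
1/(A₁E₁) + 1/(A₂E₂) = 1/(1225×34×10³) + 1/(1400×107×10³) = 3.069×10⁻⁸ N⁻¹.
P = 0.000847 / 3.069×10⁻⁸ = 27600 N = 27.6 kN.

P ≈ 27.6 kN (compressive in the concrete)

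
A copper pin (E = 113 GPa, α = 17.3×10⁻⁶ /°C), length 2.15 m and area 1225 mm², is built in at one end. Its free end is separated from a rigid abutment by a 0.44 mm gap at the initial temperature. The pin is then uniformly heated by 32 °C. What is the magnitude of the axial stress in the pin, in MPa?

Free thermal elongation = αΔT L = 17.3×10⁻⁶ × 32 × 2150 = 1.19 mm.
The gap closes (δ_free > 0.44 mm) and the wall then resists a further 1.19 − 0.44 = 0.7502 mm of expansion.
So σ = E(δ_free − g)/L = 113×10³ × 0.7502/2150 = 39.43 MPa.

σ ≈ 39.4 MPa (compressive)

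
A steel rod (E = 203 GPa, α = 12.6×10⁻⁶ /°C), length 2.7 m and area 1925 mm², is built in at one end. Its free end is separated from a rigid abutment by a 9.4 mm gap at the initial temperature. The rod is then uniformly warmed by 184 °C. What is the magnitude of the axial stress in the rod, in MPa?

σ ≈ 0 MPa

Unrestrained expansion: δ_free = αΔT L = 12.6×10⁻⁶ × 184 × 2700 = 6.26 mm.
Since δ_free = 6.26 mm is less than the 9.4 mm gap, the rod never touches the wall. No axial force develops.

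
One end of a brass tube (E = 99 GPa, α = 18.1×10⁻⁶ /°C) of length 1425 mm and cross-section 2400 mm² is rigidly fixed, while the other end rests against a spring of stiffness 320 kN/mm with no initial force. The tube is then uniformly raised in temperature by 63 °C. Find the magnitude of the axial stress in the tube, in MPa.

Free thermal expansion: δ_free = αΔT L = 18.1×10⁻⁶ × 63 × 1425 = 1.625 mm.
Let P be the compressive force at the spring. The tube shortens elastically by PL/(AE) and the spring compresses by P/k; together these equal δ_free.
P [ L/(AE) + 1/k ] = δ_free → P [ 1425/(2400×99×10³) + 1/(320×10³) ] = 1.625.
P = 1.625 / 9.122×10⁻⁶ = 178100 N.
σ = P/A = 178100/2400 = 74.22 MPa.

σ ≈ 74.2 MPa (compressive)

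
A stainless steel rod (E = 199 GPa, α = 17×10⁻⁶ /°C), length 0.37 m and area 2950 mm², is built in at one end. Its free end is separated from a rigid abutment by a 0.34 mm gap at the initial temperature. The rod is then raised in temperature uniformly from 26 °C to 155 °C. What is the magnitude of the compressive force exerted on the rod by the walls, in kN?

Free thermal elongation = αΔT L = 17×10⁻⁶ × 129 × 370 = 0.8114 mm.
After closing the 0.34 mm clearance, 0.8114 − 0.34 = 0.4714 mm of expansion remains to be suppressed by the wall.
Compatibility: PL/(AE) = 0.4714 mm, so σ = P/A = E × (0.4714/370) = 253.5 MPa.
Force on the wall = σA = 253.5 × 2950 mm² = 747.9 kN.

P ≈ 748 kN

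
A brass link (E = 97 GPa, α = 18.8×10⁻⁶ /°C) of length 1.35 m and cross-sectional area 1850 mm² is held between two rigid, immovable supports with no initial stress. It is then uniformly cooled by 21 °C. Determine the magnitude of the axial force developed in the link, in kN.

The ends cannot move, so σ = EαΔT = 97×10³ × 18.8×10⁻⁶ × 21 = 38.3 MPa.
Axial force P = σA = 38.3 × 1850 = 70850 N = 70.85 kN, tensile.

P ≈ 70.8 kN (tensile)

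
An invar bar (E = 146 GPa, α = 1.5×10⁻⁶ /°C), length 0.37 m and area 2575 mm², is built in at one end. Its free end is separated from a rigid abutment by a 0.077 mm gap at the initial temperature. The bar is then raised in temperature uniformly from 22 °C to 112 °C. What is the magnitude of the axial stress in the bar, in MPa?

σ ≈ 0 MPa

Unrestrained expansion: δ_free = αΔT L = 1.5×10⁻⁶ × 90 × 370 = 0.04995 mm.
This is smaller than the 0.077 mm clearance, so the bar expands freely without reaching the stop — the stress is zero.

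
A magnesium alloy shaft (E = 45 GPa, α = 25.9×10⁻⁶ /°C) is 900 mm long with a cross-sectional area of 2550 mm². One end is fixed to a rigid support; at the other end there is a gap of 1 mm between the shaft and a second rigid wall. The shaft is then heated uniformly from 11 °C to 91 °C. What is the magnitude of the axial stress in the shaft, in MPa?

If the wall were absent the shaft would grow by αΔT L = 25.9×10⁻⁶ × 80 × 900 = 1.865 mm.
This exceeds the 1 mm gap, so the wall pushes back. The portion of expansion that must be recovered elastically is δ_free − gap = 1.865 − 1 = 0.8648 mm.
That suppressed elongation corresponds to σ = E·Δ/L = 45×10³ × 0.8648/900 = 43.24 MPa.

σ ≈ 43.2 MPa (compressive)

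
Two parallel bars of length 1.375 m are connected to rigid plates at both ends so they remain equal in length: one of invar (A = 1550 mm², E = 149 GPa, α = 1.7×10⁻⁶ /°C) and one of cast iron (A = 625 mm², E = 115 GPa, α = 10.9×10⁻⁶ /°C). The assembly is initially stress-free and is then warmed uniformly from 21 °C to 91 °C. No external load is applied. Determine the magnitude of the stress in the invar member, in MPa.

σ ≈ 22.8 MPa (tensile)

Equilibrium of a rigid end plate with no external load gives equal and opposite internal forces ±P in the two members. Since α_{cast iron} > α_{invar}, heating drives the cast iron into compression and the invar into tension.
Equating the net (thermal + elastic) strains gives |α₁ − α₂|·ΔT = P·[1/(A₁E₁) + 1/(A₂E₂)].
|α₁ − α₂|·ΔT = 9.2×10⁻⁶ × 70 = 0.000644.
1/(A₁E₁) + 1/(A₂E₂) = 1/(1550×149×10³) + 1/(625×115×10³) = 1.824×10⁻⁸ N⁻¹.
P = 0.000644 / 1.824×10⁻⁸ = 35300 N = 35.3 kN.
σ_{invar} = P/A₁ = 35300/1550 = 22.77 MPa, tensile.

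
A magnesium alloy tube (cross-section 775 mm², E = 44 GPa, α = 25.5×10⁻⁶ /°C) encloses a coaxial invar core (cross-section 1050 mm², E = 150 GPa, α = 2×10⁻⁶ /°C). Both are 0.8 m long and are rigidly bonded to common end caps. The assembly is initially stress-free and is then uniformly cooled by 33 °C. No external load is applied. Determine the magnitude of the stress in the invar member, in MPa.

σ ≈ 20.7 MPa (compressive)

The magnesium alloy has the larger α, so on cooling it would change length more than the invar if both were free. The rigid plates force a common final length, so the magnesium alloy is put into tension and the invar into compression, with equal and opposite forces P (no external load).
Equating the net (thermal + elastic) strains gives |α₁ − α₂|·ΔT = P·[1/(A₁E₁) + 1/(A₂E₂)].
|α₁ − α₂|·ΔT = 23.5×10⁻⁶ × 33 = 0.0007755.
1/(A₁E₁) + 1/(A₂E₂) = 1/(775×44×10³) + 1/(1050×150×10³) = 3.567×10⁻⁸ N⁻¹.
So P = 0.0007755 / 3.567×10⁻⁸ = 21.74 kN.
σ_{invar} = P/A₂ = 21740/1050 = 20.7 MPa, compressive.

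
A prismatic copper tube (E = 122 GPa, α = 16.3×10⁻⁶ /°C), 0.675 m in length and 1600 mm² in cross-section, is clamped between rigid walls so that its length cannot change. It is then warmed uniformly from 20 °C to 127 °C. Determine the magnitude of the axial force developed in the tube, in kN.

P ≈ 340 kN (compressive)

With zero net strain, σ = E·αΔT = 122 GPa × 16.3×10⁻⁶ × 107 = 212.8 MPa.
P = AEαΔT = 1600 × 122×10³ × 16.3×10⁻⁶ × 107 = 340.4 kN (compressive).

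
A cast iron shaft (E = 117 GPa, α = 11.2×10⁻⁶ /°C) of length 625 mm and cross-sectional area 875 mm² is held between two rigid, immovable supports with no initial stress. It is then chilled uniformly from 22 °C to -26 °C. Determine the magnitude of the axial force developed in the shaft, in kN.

Full restraint means ε = 0, so the stress is σ = EαΔT = 117×10³ × 11.2×10⁻⁶ × 48 = 62.9 MPa.
Axial force P = σA = 62.9 × 875 = 55040 N = 55.04 kN, tensile.

P ≈ 55 kN (tensile)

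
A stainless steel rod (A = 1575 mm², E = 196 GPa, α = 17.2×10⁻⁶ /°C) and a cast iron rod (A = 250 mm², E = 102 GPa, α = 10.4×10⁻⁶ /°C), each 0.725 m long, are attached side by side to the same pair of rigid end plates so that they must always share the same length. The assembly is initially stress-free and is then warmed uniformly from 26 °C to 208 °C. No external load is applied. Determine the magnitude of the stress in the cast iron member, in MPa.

σ ≈ 117 MPa (tensile)

The stainless steel has the larger α, so on heating it would change length more than the cast iron if both were free. The rigid plates force a common final length, so the stainless steel is put into compression and the cast iron into tension, with equal and opposite forces P (no external load).
Equating the net (thermal + elastic) strains gives |α₁ − α₂|·ΔT = P·[1/(A₁E₁) + 1/(A₂E₂)].
|α₁ − α₂|·ΔT = 6.8×10⁻⁶ × 182 = 0.001238.
1/(A₁E₁) + 1/(A₂E₂) = 1/(1575×196×10³) + 1/(250×102×10³) = 4.246×10⁻⁸ N⁻¹.
P = 0.001238 / 4.246×10⁻⁸ = 29150 N = 29.15 kN.
σ_{cast iron} = P/A₂ = 29150/250 = 116.6 MPa, tensile.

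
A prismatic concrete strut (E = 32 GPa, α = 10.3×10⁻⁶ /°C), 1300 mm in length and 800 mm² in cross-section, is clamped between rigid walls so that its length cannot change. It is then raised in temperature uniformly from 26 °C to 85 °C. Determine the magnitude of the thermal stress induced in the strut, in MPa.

Because both ends are immovable the net strain is zero, and the suppressed thermal strain is αΔT = 10.3×10⁻⁶ × 59 = 607.7×10⁻⁶.
σ = EαΔT = 32×10³ × 10.3×10⁻⁶ × 59 = 19.45 MPa (compressive; the strut is trying to expand).

σ ≈ 19.4 MPa (compressive)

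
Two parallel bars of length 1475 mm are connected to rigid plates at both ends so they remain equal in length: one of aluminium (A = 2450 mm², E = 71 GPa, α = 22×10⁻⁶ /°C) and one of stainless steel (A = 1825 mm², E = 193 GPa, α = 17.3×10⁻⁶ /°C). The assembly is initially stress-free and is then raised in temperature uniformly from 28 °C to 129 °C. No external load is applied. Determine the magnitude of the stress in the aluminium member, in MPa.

Equilibrium of a rigid end plate with no external load gives equal and opposite internal forces ±P in the two members. Since α_{aluminium} > α_{stainless steel}, heating drives the aluminium into compression and the stainless steel into tension.
Compatibility of the two members (thermal + elastic change equal): (α₁ − α₂)ΔT = P·[1/(A₁E₁) + 1/(A₂E₂)].
|α₁ − α₂|·ΔT = 4.7×10⁻⁶ × 101 = 0.0004747.
1/(A₁E₁) + 1/(A₂E₂) = 1/(2450×71×10³) + 1/(1825×193×10³) = 8.588×10⁻⁹ N⁻¹.
So P = 0.0004747 / 8.588×10⁻⁹ = 55.28 kN.
σ_{aluminium} = P/A₁ = 55280/2450 = 22.56 MPa, compressive.

σ ≈ 22.6 MPa (compressive)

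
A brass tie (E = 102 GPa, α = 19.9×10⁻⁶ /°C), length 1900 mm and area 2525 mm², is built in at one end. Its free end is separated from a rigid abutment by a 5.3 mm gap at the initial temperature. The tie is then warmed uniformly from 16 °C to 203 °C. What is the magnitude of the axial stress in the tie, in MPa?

Free thermal elongation = αΔT L = 19.9×10⁻⁶ × 187 × 1900 = 7.07 mm.
This exceeds the 5.3 mm gap, so the wall pushes back. The portion of expansion that must be recovered elastically is δ_free − gap = 7.07 − 5.3 = 1.77 mm.
So σ = E(δ_free − g)/L = 102×10³ × 1.77/1900 = 95.05 MPa.

σ ≈ 95 MPa (compressive)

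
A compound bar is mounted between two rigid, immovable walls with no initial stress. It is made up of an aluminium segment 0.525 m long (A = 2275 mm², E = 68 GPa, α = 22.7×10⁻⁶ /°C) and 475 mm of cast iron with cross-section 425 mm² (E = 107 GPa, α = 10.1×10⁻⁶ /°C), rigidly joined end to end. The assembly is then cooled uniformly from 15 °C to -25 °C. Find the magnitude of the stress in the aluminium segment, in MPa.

σ ≈ 21.2 MPa (tensile)

If the supports were absent, the total length change would be Σ αᵢΔT Lᵢ = 22.7×10⁻⁶×40×525 + 10.1×10⁻⁶×40×475 = 0.6686 mm.
Since the ends are fixed, an axial force P builds up, equal in every segment, with P · Σ Lᵢ/(AᵢEᵢ) = δ_free.
Σ Lᵢ/(AᵢEᵢ) = 525/(2275×68×10³) + 475/(425×107×10³) = 1.384×10⁻⁵ mm/N.
Hence P = δ_free / Σ(L/AE) = 0.6686/1.384×10⁻⁵ = 48.31 kN (tensile).
σ_{aluminium} = P / A = 48310 / 2275 = 21.24 MPa.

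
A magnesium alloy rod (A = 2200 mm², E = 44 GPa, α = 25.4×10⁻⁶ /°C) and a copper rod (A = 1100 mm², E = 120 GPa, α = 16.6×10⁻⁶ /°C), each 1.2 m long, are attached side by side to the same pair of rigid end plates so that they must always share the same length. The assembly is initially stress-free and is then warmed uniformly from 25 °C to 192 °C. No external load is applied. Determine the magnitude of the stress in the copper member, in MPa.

σ ≈ 74.6 MPa (tensile)

Equilibrium of a rigid end plate with no external load gives equal and opposite internal forces ±P in the two members. Since α_{magnesium alloy} > α_{copper}, heating drives the magnesium alloy into compression and the copper into tension.
Compatibility of the two members (thermal + elastic change equal): (α₁ − α₂)ΔT = P·[1/(A₁E₁) + 1/(A₂E₂)].
|α₁ − α₂|·ΔT = 8.8×10⁻⁶ × 167 = 0.00147.
1/(A₁E₁) + 1/(A₂E₂) = 1/(2200×44×10³) + 1/(1100×120×10³) = 1.791×10⁻⁸ N⁻¹.
So P = 0.00147 / 1.791×10⁻⁸ = 82.07 kN.
σ_{copper} = P/A₂ = 82070/1100 = 74.61 MPa, tensile.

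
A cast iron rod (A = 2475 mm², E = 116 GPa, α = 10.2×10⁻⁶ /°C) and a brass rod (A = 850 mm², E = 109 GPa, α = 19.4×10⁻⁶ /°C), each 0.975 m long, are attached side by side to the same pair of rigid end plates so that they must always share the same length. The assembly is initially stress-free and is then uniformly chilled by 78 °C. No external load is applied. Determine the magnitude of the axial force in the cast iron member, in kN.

P ≈ 50.3 kN (compressive in the cast iron)

Equilibrium of a rigid end plate with no external load gives equal and opposite internal forces ±P in the two members. Since α_{brass} > α_{cast iron}, cooling drives the brass into tension and the cast iron into compression.
Equating the net (thermal + elastic) strains gives |α₁ − α₂|·ΔT = P·[1/(A₁E₁) + 1/(A₂E₂)].
|α₁ − α₂|·ΔT = 9.2×10⁻⁶ × 78 = 0.0007176.
1/(A₁E₁) + 1/(A₂E₂) = 1/(2475×116×10³) + 1/(850×109×10³) = 1.428×10⁻⁸ N⁻¹.
P = 0.0007176 / 1.428×10⁻⁸ = 50260 N = 50.26 kN.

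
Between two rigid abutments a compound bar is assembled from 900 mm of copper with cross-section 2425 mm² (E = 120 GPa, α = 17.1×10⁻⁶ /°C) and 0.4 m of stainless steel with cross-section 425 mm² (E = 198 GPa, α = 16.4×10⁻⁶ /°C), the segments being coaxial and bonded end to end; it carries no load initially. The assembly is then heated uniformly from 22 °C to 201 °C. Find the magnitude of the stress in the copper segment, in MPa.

σ ≈ 206 MPa (compressive)

Free thermal expansion of the whole bar: Σ αᵢΔT Lᵢ = 17.1×10⁻⁶×179×900 + 16.4×10⁻⁶×179×400 = 3.929 mm.
The rigid supports impose zero overall length change; the single axial force P common to all segments must satisfy P Σ Lᵢ/(AᵢEᵢ) = δ_free.
The series flexibility is Σ Lᵢ/(AᵢEᵢ) = 900/(2425×120×10³) + 400/(425×198×10³) = 7.846×10⁻⁶ mm/N.
P = 3.929 / 7.846×10⁻⁶ = 500800 N = 500.8 kN, compressive.
σ_{copper} = P / A = 500800 / 2425 = 206.5 MPa.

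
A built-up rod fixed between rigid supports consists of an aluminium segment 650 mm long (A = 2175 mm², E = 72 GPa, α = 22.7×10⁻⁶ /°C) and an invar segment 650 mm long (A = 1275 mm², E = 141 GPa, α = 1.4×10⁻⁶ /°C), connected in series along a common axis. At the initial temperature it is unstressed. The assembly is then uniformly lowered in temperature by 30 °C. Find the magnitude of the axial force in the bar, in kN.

Free thermal contraction of the whole bar: Σ αᵢΔT Lᵢ = 22.7×10⁻⁶×30×650 + 1.4×10⁻⁶×30×650 = 0.4699 mm.
The walls prevent any net length change, so an axial force P (same in every segment) develops. Compatibility: P · Σ Lᵢ/(AᵢEᵢ) = δ_free.
The series flexibility is Σ Lᵢ/(AᵢEᵢ) = 650/(2175×72×10³) + 650/(1275×141×10³) = 7.766×10⁻⁶ mm/N.
P = 0.4699 / 7.766×10⁻⁶ = 60510 N = 60.51 kN, tensile.

P ≈ 60.5 kN (tensile)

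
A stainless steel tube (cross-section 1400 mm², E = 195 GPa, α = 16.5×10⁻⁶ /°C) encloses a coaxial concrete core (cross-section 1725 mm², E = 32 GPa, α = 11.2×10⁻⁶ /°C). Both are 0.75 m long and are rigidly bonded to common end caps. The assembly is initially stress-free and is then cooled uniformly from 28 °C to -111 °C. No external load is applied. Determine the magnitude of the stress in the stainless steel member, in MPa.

Both members must finish at the same length. With the larger α, the stainless steel tends to over-contract; the plates restrain it, putting the stainless steel in tension and the concrete in compression. With no external load the two internal forces are equal and opposite, magnitude P.
Equating the net (thermal + elastic) strains gives |α₁ − α₂|·ΔT = P·[1/(A₁E₁) + 1/(A₂E₂)].
|α₁ − α₂|·ΔT = 5.3×10⁻⁶ × 139 = 0.0007367.
1/(A₁E₁) + 1/(A₂E₂) = 1/(1400×195×10³) + 1/(1725×32×10³) = 2.178×10⁻⁸ N⁻¹.
So P = 0.0007367 / 2.178×10⁻⁸ = 33.83 kN.
σ_{stainless steel} = P/A₁ = 33830/1400 = 24.16 MPa, tensile.

σ ≈ 24.2 MPa (tensile)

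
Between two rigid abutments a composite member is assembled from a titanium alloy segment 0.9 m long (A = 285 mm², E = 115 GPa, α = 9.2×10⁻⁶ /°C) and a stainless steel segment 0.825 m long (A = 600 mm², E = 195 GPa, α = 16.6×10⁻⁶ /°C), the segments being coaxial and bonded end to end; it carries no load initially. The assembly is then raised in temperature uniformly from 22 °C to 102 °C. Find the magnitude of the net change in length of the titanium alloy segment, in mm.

If the supports were absent, the total length change would be Σ αᵢΔT Lᵢ = 9.2×10⁻⁶×80×900 + 16.6×10⁻⁶×80×825 = 1.758 mm.
The walls prevent any net length change, so an axial force P (same in every segment) develops. Compatibility: P · Σ Lᵢ/(AᵢEᵢ) = δ_free.
The series flexibility is Σ Lᵢ/(AᵢEᵢ) = 900/(285×115×10³) + 825/(600×195×10³) = 3.451×10⁻⁵ mm/N.
Hence P = δ_free / Σ(L/AE) = 1.758/3.451×10⁻⁵ = 50.94 kN (compressive).
For the titanium alloy segment, free thermal change = 9.2×10⁻⁶×80×900 = 0.6624 mm and elastic change from P = 50940×900/(285×115×10³) = 1.399 mm; these oppose, so the net change is 0.736 mm (segment shortens).

|ΔL| ≈ 0.736 mm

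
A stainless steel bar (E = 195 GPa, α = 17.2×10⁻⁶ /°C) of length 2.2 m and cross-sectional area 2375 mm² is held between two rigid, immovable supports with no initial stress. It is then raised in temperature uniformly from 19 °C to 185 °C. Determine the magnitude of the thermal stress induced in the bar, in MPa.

With length fixed, the mechanical strain must cancel the thermal strain αΔT = 17.2×10⁻⁶ × 166 = 2855.2×10⁻⁶.
The stress required to suppress this strain is σ = Eε = 195×10³ × 2855.2×10⁻⁶ = 556.8 MPa, compressive since the bar is trying to expand.

σ ≈ 557 MPa (compressive)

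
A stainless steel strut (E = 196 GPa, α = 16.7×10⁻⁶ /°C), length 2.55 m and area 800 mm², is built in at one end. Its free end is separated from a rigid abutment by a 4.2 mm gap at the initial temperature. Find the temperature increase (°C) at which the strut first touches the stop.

Contact occurs when the free expansion equals the gap: αΔT L = 4.2 mm.
So ΔT = g/(αL) = 4.2/(16.7×10⁻⁶ × 2550) = 98.63 °C.

ΔT ≈ 98.6 °C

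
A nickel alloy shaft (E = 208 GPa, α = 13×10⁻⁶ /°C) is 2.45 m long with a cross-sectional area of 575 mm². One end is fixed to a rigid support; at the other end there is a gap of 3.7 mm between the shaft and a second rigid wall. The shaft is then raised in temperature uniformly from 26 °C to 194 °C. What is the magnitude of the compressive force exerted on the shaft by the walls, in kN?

If the wall were absent the shaft would grow by αΔT L = 13×10⁻⁶ × 168 × 2450 = 5.351 mm.
After closing the 3.7 mm clearance, 5.351 − 3.7 = 1.651 mm of expansion remains to be suppressed by the wall.
Compatibility: PL/(AE) = 1.651 mm, so σ = P/A = E × (1.651/2450) = 140.1 MPa.
P = σA = 140.1 × 575 = 80.59 kN.

P ≈ 80.6 kN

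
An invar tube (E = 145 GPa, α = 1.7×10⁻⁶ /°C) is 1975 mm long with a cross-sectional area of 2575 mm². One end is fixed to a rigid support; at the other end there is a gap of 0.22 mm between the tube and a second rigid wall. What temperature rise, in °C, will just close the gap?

ΔT ≈ 65.5 °C

Contact occurs when the free expansion equals the gap: αΔT L = 0.22 mm.
So ΔT = g/(αL) = 0.22/(1.7×10⁻⁶ × 1975) = 65.52 °C.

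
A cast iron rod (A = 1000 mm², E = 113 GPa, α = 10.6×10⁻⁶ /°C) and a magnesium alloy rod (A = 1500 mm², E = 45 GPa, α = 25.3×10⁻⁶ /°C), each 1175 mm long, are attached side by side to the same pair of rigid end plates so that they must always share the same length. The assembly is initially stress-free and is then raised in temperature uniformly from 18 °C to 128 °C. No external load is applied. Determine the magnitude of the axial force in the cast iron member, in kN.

P ≈ 68.3 kN (tensile in the cast iron)

The magnesium alloy has the larger α, so on heating it would change length more than the cast iron if both were free. The rigid plates force a common final length, so the magnesium alloy is put into compression and the cast iron into tension, with equal and opposite forces P (no external load).
Equating the net (thermal + elastic) strains gives |α₁ − α₂|·ΔT = P·[1/(A₁E₁) + 1/(A₂E₂)].
|α₁ − α₂|·ΔT = 14.7×10⁻⁶ × 110 = 0.001617.
1/(A₁E₁) + 1/(A₂E₂) = 1/(1000×113×10³) + 1/(1500×45×10³) = 2.366×10⁻⁸ N⁻¹.
So P = 0.001617 / 2.366×10⁻⁸ = 68.33 kN.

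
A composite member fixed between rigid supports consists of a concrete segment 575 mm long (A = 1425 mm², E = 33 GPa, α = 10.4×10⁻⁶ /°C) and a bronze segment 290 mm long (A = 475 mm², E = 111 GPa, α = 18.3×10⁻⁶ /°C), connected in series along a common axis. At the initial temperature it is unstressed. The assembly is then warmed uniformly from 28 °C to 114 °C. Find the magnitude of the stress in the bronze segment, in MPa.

σ ≈ 115 MPa (compressive)

Free thermal expansion of the whole bar: Σ αᵢΔT Lᵢ = 10.4×10⁻⁶×86×575 + 18.3×10⁻⁶×86×290 = 0.9707 mm.
The rigid supports impose zero overall length change; the single axial force P common to all segments must satisfy P Σ Lᵢ/(AᵢEᵢ) = δ_free.
Σ Lᵢ/(AᵢEᵢ) = 575/(1425×33×10³) + 290/(475×111×10³) = 1.773×10⁻⁵ mm/N.
Hence P = δ_free / Σ(L/AE) = 0.9707/1.773×10⁻⁵ = 54.75 kN (compressive).
σ_{bronze} = P / A = 54750 / 475 = 115.3 MPa.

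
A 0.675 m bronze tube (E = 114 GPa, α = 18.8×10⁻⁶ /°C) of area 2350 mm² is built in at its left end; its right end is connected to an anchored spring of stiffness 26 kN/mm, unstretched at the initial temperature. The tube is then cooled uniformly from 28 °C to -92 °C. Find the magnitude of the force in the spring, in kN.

P ≈ 37.2 kN

If the spring were absent the tube would shorten by αΔT L = 18.8×10⁻⁶ × 120 × 675 = 1.523 mm.
Let P be the tensile force in the spring. The tube extends elastically by PL/(AE) and the spring stretches by P/k; together these equal δ_free.
So P = δ_free / [L/(AE) + 1/k] = 1.523 / [ 675/(2350×114×10³) + 1/(26×10³) ].
P = 1.523 / 4.098×10⁻⁵ = 37160 N.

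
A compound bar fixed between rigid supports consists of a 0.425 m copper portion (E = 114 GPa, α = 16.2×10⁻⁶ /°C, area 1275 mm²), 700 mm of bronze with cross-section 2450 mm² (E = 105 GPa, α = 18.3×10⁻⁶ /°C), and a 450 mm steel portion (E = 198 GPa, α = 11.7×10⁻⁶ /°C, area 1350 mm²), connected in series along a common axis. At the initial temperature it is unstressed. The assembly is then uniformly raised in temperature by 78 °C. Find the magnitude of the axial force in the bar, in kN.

P ≈ 266 kN (compressive)

With the walls removed the bar would change length by δ_free = Σ αᵢΔT Lᵢ = 16.2×10⁻⁶×78×425 + 18.3×10⁻⁶×78×700 + 11.7×10⁻⁶×78×450 = 1.947 mm.
The walls prevent any net length change, so an axial force P (same in every segment) develops. Compatibility: P · Σ Lᵢ/(AᵢEᵢ) = δ_free.
Σ Lᵢ/(AᵢEᵢ) = 425/(1275×114×10³) + 700/(2450×105×10³) + 450/(1350×198×10³) = 7.329×10⁻⁶ mm/N.
Hence P = δ_free / Σ(L/AE) = 1.947/7.329×10⁻⁶ = 265.7 kN (compressive).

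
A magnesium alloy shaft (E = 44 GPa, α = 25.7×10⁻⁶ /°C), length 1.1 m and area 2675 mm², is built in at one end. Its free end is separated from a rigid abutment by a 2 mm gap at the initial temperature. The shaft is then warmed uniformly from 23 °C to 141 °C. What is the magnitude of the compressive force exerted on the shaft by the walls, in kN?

Unrestrained expansion: δ_free = αΔT L = 25.7×10⁻⁶ × 118 × 1100 = 3.336 mm.
This exceeds the 2 mm gap, so the wall pushes back. The portion of expansion that must be recovered elastically is δ_free − gap = 3.336 − 2 = 1.336 mm.
Compatibility: PL/(AE) = 1.336 mm, so σ = P/A = E × (1.336/1100) = 53.43 MPa.
P = σA = 53.43 × 2675 = 142.9 kN.

P ≈ 143 kN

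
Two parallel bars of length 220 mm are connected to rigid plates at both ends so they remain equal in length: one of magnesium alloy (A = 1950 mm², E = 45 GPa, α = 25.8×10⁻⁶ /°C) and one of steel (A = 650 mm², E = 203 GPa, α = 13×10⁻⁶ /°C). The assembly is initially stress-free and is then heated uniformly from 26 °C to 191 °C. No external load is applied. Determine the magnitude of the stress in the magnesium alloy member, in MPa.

σ ≈ 57.1 MPa (compressive)

Equilibrium of a rigid end plate with no external load gives equal and opposite internal forces ±P in the two members. Since α_{magnesium alloy} > α_{steel}, heating drives the magnesium alloy into compression and the steel into tension.
Setting the final lengths equal and cancelling L: (α₁ − α₂)ΔT = P/(A₁E₁) + P/(A₂E₂).
|α₁ − α₂|·ΔT = 12.8×10⁻⁶ × 165 = 0.002112.
1/(A₁E₁) + 1/(A₂E₂) = 1/(1950×45×10³) + 1/(650×203×10³) = 1.897×10⁻⁸ N⁻¹.
So P = 0.002112 / 1.897×10⁻⁸ = 111.3 kN.
σ_{magnesium alloy} = P/A₁ = 111300/1950 = 57.08 MPa, compressive.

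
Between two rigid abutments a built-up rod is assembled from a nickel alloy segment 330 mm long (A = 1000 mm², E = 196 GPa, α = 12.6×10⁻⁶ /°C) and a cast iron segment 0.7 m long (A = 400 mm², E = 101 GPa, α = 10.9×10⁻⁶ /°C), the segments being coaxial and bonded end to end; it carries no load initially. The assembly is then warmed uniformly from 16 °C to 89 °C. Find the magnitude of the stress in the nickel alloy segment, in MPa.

If the supports were absent, the total length change would be Σ αᵢΔT Lᵢ = 12.6×10⁻⁶×73×330 + 10.9×10⁻⁶×73×700 = 0.8605 mm.
The walls prevent any net length change, so an axial force P (same in every segment) develops. Compatibility: P · Σ Lᵢ/(AᵢEᵢ) = δ_free.
The series flexibility is Σ Lᵢ/(AᵢEᵢ) = 330/(1000×196×10³) + 700/(400×101×10³) = 1.901×10⁻⁵ mm/N.
Hence P = δ_free / Σ(L/AE) = 0.8605/1.901×10⁻⁵ = 45.27 kN (compressive).
σ_{nickel alloy} = P / A = 45270 / 1000 = 45.27 MPa.

σ ≈ 45.3 MPa (compressive)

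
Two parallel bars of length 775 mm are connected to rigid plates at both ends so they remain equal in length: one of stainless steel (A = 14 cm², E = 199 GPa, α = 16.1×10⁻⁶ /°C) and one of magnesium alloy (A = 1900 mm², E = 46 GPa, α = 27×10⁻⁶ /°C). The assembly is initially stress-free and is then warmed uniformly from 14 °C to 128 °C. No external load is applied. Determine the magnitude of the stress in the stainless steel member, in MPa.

σ ≈ 59 MPa (tensile)

Equilibrium of a rigid end plate with no external load gives equal and opposite internal forces ±P in the two members. Since α_{magnesium alloy} > α_{stainless steel}, heating drives the magnesium alloy into compression and the stainless steel into tension.
Setting the final lengths equal and cancelling L: (α₁ − α₂)ΔT = P/(A₁E₁) + P/(A₂E₂).
|α₁ − α₂|·ΔT = 10.9×10⁻⁶ × 114 = 0.001243.
1/(A₁E₁) + 1/(A₂E₂) = 1/(1400×199×10³) + 1/(1900×46×10³) = 1.503×10⁻⁸ N⁻¹.
P = 0.001243 / 1.503×10⁻⁸ = 82670 N = 82.67 kN.
σ_{stainless steel} = P/A₁ = 82670/1400 = 59.05 MPa, tensile.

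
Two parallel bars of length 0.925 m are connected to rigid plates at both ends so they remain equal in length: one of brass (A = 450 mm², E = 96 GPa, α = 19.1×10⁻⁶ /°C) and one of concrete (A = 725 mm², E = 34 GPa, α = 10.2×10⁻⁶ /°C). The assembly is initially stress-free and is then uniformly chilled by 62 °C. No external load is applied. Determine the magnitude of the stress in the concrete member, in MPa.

Equilibrium of a rigid end plate with no external load gives equal and opposite internal forces ±P in the two members. Since α_{brass} > α_{concrete}, cooling drives the brass into tension and the concrete into compression.
Compatibility of the two members (thermal + elastic change equal): (α₁ − α₂)ΔT = P·[1/(A₁E₁) + 1/(A₂E₂)].
|α₁ − α₂|·ΔT = 8.9×10⁻⁶ × 62 = 0.0005518.
1/(A₁E₁) + 1/(A₂E₂) = 1/(450×96×10³) + 1/(725×34×10³) = 6.372×10⁻⁸ N⁻¹.
P = 0.0005518 / 6.372×10⁻⁸ = 8660 N = 8.66 kN.
σ_{concrete} = P/A₂ = 8660/725 = 11.95 MPa, compressive.

σ ≈ 11.9 MPa (compressive)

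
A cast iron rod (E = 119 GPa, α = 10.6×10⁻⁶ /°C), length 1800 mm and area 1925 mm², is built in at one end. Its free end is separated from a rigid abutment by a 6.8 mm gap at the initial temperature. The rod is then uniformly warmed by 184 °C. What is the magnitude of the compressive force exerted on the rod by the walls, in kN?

P ≈ 0 kN

If the wall were absent the rod would grow by αΔT L = 10.6×10⁻⁶ × 184 × 1800 = 3.511 mm.
Since δ_free = 3.51 mm is less than the 6.8 mm gap, the rod never touches the wall. No axial force develops.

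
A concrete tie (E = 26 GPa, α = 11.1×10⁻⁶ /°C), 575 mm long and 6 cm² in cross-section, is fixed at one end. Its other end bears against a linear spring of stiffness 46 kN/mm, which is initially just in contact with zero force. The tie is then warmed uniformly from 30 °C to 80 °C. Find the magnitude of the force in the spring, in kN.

P ≈ 5.45 kN

Free thermal expansion: δ_free = αΔT L = 11.1×10⁻⁶ × 50 × 575 = 0.3191 mm.
With a force P in the spring, the elastic change of the tie is PL/(AE) and that of the spring is P/k; compatibility requires their sum to equal δ_free.
P [ L/(AE) + 1/k ] = δ_free → P [ 575/(600×26×10³) + 1/(46×10³) ] = 0.3191.
P = 0.3191 / 5.86×10⁻⁵ = 5446 N.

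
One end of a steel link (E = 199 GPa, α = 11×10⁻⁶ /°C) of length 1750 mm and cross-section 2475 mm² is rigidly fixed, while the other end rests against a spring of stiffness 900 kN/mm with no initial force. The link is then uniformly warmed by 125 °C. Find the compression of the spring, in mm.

If the spring were absent the link would lengthen by αΔT L = 11×10⁻⁶ × 125 × 1750 = 2.406 mm.
With a force P in the spring, the elastic change of the link is PL/(AE) and that of the spring is P/k; compatibility requires their sum to equal δ_free.
P [ L/(AE) + 1/k ] = δ_free → P [ 1750/(2475×199×10³) + 1/(900×10³) ] = 2.406.
P = 2.406 / 4.664×10⁻⁶ = 515900 N.
Spring compression = P/k = 515900/(900×10³) = 0.5732 mm.

δ ≈ 0.573 mm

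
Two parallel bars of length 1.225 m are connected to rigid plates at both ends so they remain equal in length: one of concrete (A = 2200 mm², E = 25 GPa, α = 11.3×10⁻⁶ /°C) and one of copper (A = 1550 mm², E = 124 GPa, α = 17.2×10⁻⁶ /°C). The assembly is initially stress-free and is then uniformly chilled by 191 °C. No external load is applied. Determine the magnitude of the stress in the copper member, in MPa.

The copper has the larger α, so on cooling it would change length more than the concrete if both were free. The rigid plates force a common final length, so the copper is put into tension and the concrete into compression, with equal and opposite forces P (no external load).
Compatibility of the two members (thermal + elastic change equal): (α₁ − α₂)ΔT = P·[1/(A₁E₁) + 1/(A₂E₂)].
|α₁ − α₂|·ΔT = 5.9×10⁻⁶ × 191 = 0.001127.
1/(A₁E₁) + 1/(A₂E₂) = 1/(2200×25×10³) + 1/(1550×124×10³) = 2.338×10⁻⁸ N⁻¹.
P = 0.001127 / 2.338×10⁻⁸ = 48190 N = 48.19 kN.
σ_{copper} = P/A₂ = 48190/1550 = 31.09 MPa, tensile.

σ ≈ 31.1 MPa (tensile)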